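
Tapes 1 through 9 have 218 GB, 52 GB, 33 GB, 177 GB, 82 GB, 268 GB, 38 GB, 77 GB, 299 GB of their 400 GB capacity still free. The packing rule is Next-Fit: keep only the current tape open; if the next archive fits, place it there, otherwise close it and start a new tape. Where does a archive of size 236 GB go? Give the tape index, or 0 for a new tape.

9

Next-Fit only looks at tape 9, which has 299 GB free.
236 GB fits there.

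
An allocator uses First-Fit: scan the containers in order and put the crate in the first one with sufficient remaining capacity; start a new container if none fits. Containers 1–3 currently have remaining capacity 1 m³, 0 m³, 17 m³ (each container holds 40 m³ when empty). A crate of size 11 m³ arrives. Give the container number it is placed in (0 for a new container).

3

Containers with room: container 3 (17 m³).
The first with room is container 3.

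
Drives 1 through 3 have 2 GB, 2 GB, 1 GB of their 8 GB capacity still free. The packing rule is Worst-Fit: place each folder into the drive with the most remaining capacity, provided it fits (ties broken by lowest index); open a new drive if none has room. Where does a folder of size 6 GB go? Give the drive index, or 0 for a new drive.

No drive has ≥ 6 GB free, so a new drive is opened.

0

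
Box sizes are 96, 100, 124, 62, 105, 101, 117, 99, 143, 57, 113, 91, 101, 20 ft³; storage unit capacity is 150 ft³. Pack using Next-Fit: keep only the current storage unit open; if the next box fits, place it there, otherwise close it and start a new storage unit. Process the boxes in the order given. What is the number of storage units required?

13 storage units

Put 96 ft³ in storage unit 1; 54 ft³ remain.
Put 100 ft³ in storage unit 2; 50 ft³ remain.
Put 124 ft³ in storage unit 3; 26 ft³ remain.
Put 62 ft³ in storage unit 4; 88 ft³ remain.
Put 105 ft³ in storage unit 5; 45 ft³ remain.
Put 101 ft³ in storage unit 6; 49 ft³ remain.
Put 117 ft³ in storage unit 7; 33 ft³ remain.
Put 99 ft³ in storage unit 8; 51 ft³ remain.
Put 143 ft³ in storage unit 9; 7 ft³ remain.
Put 57 ft³ in storage unit 10; 93 ft³ remain.
Put 113 ft³ in storage unit 11; 37 ft³ remain.
Put 91 ft³ in storage unit 12; 59 ft³ remain.
Put 101 ft³ in storage unit 13; 49 ft³ remain.
Put 20 ft³ in storage unit 13; 29 ft³ remain.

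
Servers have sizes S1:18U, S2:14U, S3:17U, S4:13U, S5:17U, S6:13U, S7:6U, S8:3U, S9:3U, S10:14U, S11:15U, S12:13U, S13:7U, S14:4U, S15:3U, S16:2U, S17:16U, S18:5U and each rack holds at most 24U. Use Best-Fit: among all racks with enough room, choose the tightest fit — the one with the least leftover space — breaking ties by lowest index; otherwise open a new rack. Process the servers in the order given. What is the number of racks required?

rack 1: place S1 (18U), 6U left
rack 2: place S2 (14U), 10U left
rack 3: place S3 (17U), 7U left
rack 4: place S4 (13U), 11U left
rack 5: place S5 (17U), 7U left
rack 6: place S6 (13U), 11U left
rack 1: place S7 (6U), 0U left
rack 3: place S8 (3U), 4U left
rack 3: place S9 (3U), 1U left
rack 7: place S10 (14U), 10U left
rack 8: place S11 (15U), 9U left
rack 9: place S12 (13U), 11U left
rack 5: place S13 (7U), 0U left
rack 8: place S14 (4U), 5U left
rack 8: place S15 (3U), 2U left
rack 8: place S16 (2U), 0U left
rack 10: place S17 (16U), 8U left
rack 10: place S18 (5U), 3U left
Final racks: [18,6] [14] [17,3,3] [13] [17,7] [13] [14] [15,4,3,2] [13] [16,5].

10 racks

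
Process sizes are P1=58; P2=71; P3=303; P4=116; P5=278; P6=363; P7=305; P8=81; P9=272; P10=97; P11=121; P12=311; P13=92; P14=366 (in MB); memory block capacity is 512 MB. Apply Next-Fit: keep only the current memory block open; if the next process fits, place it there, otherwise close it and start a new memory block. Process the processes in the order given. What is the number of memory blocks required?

memory block 1: place P1 (58 MB), 454 MB left
memory block 1: place P2 (71 MB), 383 MB left
memory block 1: place P3 (303 MB), 80 MB left
memory block 2: place P4 (116 MB), 396 MB left
memory block 2: place P5 (278 MB), 118 MB left
memory block 3: place P6 (363 MB), 149 MB left
memory block 4: place P7 (305 MB), 207 MB left
memory block 4: place P8 (81 MB), 126 MB left
memory block 5: place P9 (272 MB), 240 MB left
memory block 5: place P10 (97 MB), 143 MB left
memory block 5: place P11 (121 MB), 22 MB left
memory block 6: place P12 (311 MB), 201 MB left
memory block 6: place P13 (92 MB), 109 MB left
memory block 7: place P14 (366 MB), 146 MB left

7 memory blocks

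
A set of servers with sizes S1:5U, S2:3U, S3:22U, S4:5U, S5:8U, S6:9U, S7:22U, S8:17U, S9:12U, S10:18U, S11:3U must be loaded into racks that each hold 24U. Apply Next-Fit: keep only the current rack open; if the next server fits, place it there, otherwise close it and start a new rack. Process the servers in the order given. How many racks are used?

7

S1 (5U) → rack 1 (remaining 19U)
S2 (3U) → rack 1 (remaining 16U)
S3 (22U) → rack 2 (remaining 2U)
S4 (5U) → rack 3 (remaining 19U)
S5 (8U) → rack 3 (remaining 11U)
S6 (9U) → rack 3 (remaining 2U)
S7 (22U) → rack 4 (remaining 2U)
S8 (17U) → rack 5 (remaining 7U)
S9 (12U) → rack 6 (remaining 12U)
S10 (18U) → rack 7 (remaining 6U)
S11 (3U) → rack 7 (remaining 3U)
Final racks: [5,3] [22] [5,8,9] [22] [17] [12] [18,3].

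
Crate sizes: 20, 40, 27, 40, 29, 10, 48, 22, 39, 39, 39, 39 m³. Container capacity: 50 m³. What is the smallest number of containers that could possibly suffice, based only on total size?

Total size = 20 + 40 + 27 + 40 + 29 + 10 + 48 + 22 + 39 + 39 + 39 + 39 = 392 m³.
⌈392 / 50⌉ = 8.

8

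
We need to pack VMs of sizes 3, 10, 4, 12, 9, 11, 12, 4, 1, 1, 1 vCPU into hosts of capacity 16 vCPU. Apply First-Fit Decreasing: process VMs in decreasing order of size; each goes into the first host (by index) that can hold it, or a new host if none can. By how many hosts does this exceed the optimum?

First-Fit Decreasing: [12,4] [12,4] [11,3,1,1] [10,1] [9] → 5 hosts.
Total size 68 vCPU; any packing needs at least ⌈68/16⌉ = 5 hosts.
So 5 is already optimal.

0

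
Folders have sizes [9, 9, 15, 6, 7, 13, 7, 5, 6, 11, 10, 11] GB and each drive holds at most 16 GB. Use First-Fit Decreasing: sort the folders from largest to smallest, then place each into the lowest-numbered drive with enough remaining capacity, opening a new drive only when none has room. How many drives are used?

8 drives

Sorted descending: 15, 13, 11, 11, 10, 9, 9, 7, 7, 6, 6, 5.
Put 15 GB in drive 1; 1 GB remain.
Put 13 GB in drive 2; 3 GB remain.
Put 11 GB in drive 3; 5 GB remain.
Put 11 GB in drive 4; 5 GB remain.
Put 10 GB in drive 5; 6 GB remain.
Put 9 GB in drive 6; 7 GB remain.
Put 9 GB in drive 7; 7 GB remain.
Put 7 GB in drive 6; 0 GB remain.
Put 7 GB in drive 7; 0 GB remain.
Put 6 GB in drive 5; 0 GB remain.
Put 6 GB in drive 8; 10 GB remain.
Put 5 GB in drive 3; 0 GB remain.
Final drives: [15] [13] [11,5] [11] [10,6] [9,7] [9,7] [6].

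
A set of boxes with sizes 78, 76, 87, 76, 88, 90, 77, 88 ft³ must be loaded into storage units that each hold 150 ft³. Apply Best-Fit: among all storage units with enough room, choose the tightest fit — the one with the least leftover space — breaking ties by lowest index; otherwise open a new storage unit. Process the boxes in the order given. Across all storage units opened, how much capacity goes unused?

storage unit 1: place 78 ft³, 72 ft³ left
storage unit 2: place 76 ft³, 74 ft³ left
storage unit 3: place 87 ft³, 63 ft³ left
storage unit 4: place 76 ft³, 74 ft³ left
storage unit 5: place 88 ft³, 62 ft³ left
storage unit 6: place 90 ft³, 60 ft³ left
storage unit 7: place 77 ft³, 73 ft³ left
storage unit 8: place 88 ft³, 62 ft³ left
8 storage units × 150 ft³ = 1200 ft³; used 660 ft³; unused 540 ft³.

540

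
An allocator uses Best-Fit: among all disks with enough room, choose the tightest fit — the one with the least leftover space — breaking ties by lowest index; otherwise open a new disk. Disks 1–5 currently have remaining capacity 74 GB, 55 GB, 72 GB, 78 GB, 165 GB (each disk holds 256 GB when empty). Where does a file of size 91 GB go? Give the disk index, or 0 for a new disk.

5

Disks with room: disk 5 (165 GB).
Tightest fit is disk 5 with 165 GB free.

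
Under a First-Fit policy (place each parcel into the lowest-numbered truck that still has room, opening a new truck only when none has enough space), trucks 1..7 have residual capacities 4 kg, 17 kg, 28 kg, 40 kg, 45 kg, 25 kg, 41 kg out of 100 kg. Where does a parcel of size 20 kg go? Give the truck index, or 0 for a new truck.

3

Trucks with room: truck 3 (28 kg), truck 4 (40 kg), truck 5 (45 kg), truck 6 (25 kg), truck 7 (41 kg).
The first with room is truck 3.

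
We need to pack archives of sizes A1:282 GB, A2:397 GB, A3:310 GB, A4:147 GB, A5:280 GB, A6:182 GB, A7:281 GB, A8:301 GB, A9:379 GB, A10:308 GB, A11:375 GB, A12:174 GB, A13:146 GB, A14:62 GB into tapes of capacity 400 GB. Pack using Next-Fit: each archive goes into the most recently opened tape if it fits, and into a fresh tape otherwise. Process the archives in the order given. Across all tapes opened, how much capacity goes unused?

tape 1: place A1 (282 GB), 118 GB left
tape 2: place A2 (397 GB), 3 GB left
tape 3: place A3 (310 GB), 90 GB left
tape 4: place A4 (147 GB), 253 GB left
tape 5: place A5 (280 GB), 120 GB left
tape 6: place A6 (182 GB), 218 GB left
tape 7: place A7 (281 GB), 119 GB left
tape 8: place A8 (301 GB), 99 GB left
tape 9: place A9 (379 GB), 21 GB left
tape 10: place A10 (308 GB), 92 GB left
tape 11: place A11 (375 GB), 25 GB left
tape 12: place A12 (174 GB), 226 GB left
tape 12: place A13 (146 GB), 80 GB left
tape 12: place A14 (62 GB), 18 GB left
12 tapes × 400 GB = 4800 GB; used 3624 GB; unused 1176 GB.

1176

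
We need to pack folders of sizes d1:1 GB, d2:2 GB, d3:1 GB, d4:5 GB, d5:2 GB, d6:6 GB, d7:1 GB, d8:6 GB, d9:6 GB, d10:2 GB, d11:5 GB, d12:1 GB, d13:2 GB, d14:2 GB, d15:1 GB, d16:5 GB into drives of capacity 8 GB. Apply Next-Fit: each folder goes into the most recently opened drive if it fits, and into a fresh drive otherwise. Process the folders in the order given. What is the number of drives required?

d1 (1 GB) → drive 1 (remaining 7 GB)
d2 (2 GB) → drive 1 (remaining 5 GB)
d3 (1 GB) → drive 1 (remaining 4 GB)
d4 (5 GB) → drive 2 (remaining 3 GB)
d5 (2 GB) → drive 2 (remaining 1 GB)
d6 (6 GB) → drive 3 (remaining 2 GB)
d7 (1 GB) → drive 3 (remaining 1 GB)
d8 (6 GB) → drive 4 (remaining 2 GB)
d9 (6 GB) → drive 5 (remaining 2 GB)
d10 (2 GB) → drive 5 (remaining 0 GB)
d11 (5 GB) → drive 6 (remaining 3 GB)
d12 (1 GB) → drive 6 (remaining 2 GB)
d13 (2 GB) → drive 6 (remaining 0 GB)
d14 (2 GB) → drive 7 (remaining 6 GB)
d15 (1 GB) → drive 7 (remaining 5 GB)
d16 (5 GB) → drive 7 (remaining 0 GB)

7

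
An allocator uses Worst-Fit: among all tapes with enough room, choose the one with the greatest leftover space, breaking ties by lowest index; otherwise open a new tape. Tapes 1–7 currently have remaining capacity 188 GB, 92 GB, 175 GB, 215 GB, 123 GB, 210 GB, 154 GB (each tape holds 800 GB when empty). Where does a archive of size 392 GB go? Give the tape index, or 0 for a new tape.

No tape has ≥ 392 GB free, so a new tape is opened.

0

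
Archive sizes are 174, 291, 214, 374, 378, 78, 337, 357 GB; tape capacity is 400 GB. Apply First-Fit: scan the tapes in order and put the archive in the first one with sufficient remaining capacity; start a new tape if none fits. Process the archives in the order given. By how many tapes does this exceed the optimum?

First-Fit: [174,214] [291,78] [374] [378] [337] [357] → 6 tapes.
Total size 2203 GB; any packing needs at least ⌈2203/400⌉ = 6 tapes.
So 6 is already optimal.

0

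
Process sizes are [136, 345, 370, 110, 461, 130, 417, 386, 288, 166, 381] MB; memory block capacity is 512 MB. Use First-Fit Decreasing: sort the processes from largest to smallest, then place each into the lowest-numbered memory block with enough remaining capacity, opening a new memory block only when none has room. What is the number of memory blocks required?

7 memory blocks

Sorted descending: 461, 417, 386, 381, 370, 345, 288, 166, 136, 130, 110.
Put 461 MB in memory block 1; 51 MB remain.
Put 417 MB in memory block 2; 95 MB remain.
Put 386 MB in memory block 3; 126 MB remain.
Put 381 MB in memory block 4; 131 MB remain.
Put 370 MB in memory block 5; 142 MB remain.
Put 345 MB in memory block 6; 167 MB remain.
Put 288 MB in memory block 7; 224 MB remain.
Put 166 MB in memory block 6; 1 MB remain.
Put 136 MB in memory block 5; 6 MB remain.
Put 130 MB in memory block 4; 1 MB remain.
Put 110 MB in memory block 3; 16 MB remain.
Final memory blocks: [461] [417] [386,110] [381,130] [370,136] [345,166] [288].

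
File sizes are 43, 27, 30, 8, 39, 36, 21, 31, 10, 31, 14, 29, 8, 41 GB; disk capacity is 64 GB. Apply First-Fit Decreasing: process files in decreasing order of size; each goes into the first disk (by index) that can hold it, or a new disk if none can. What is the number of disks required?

6 disks

Sorted descending: 43, 41, 39, 36, 31, 31, 30, 29, 27, 21, 14, 10, 8, 8.
43 GB → disk 1 (remaining 21 GB)
41 GB → disk 2 (remaining 23 GB)
39 GB → disk 3 (remaining 25 GB)
36 GB → disk 4 (remaining 28 GB)
31 GB → disk 5 (remaining 33 GB)
31 GB → disk 5 (remaining 2 GB)
30 GB → disk 6 (remaining 34 GB)
29 GB → disk 6 (remaining 5 GB)
27 GB → disk 4 (remaining 1 GB)
21 GB → disk 1 (remaining 0 GB)
14 GB → disk 2 (remaining 9 GB)
10 GB → disk 3 (remaining 15 GB)
8 GB → disk 2 (remaining 1 GB)
8 GB → disk 3 (remaining 7 GB)
Final disks: [43,21] [41,14,8] [39,10,8] [36,27] [31,31] [30,29].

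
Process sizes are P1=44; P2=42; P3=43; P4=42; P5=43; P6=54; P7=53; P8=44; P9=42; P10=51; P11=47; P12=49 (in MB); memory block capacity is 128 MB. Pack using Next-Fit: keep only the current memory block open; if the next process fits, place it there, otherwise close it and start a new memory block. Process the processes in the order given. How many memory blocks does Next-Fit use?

P1 (44 MB) → memory block 1 (remaining 84 MB)
P2 (42 MB) → memory block 1 (remaining 42 MB)
P3 (43 MB) → memory block 2 (remaining 85 MB)
P4 (42 MB) → memory block 2 (remaining 43 MB)
P5 (43 MB) → memory block 2 (remaining 0 MB)
P6 (54 MB) → memory block 3 (remaining 74 MB)
P7 (53 MB) → memory block 3 (remaining 21 MB)
P8 (44 MB) → memory block 4 (remaining 84 MB)
P9 (42 MB) → memory block 4 (remaining 42 MB)
P10 (51 MB) → memory block 5 (remaining 77 MB)
P11 (47 MB) → memory block 5 (remaining 30 MB)
P12 (49 MB) → memory block 6 (remaining 79 MB)
Final memory blocks: [44,42] [43,42,43] [54,53] [44,42] [51,47] [49].

6 memory blocks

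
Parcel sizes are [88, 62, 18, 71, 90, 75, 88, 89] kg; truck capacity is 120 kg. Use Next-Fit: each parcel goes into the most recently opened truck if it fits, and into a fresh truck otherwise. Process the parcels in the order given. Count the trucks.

7

truck 1: place 88 kg, 32 kg left
truck 2: place 62 kg, 58 kg left
truck 2: place 18 kg, 40 kg left
truck 3: place 71 kg, 49 kg left
truck 4: place 90 kg, 30 kg left
truck 5: place 75 kg, 45 kg left
truck 6: place 88 kg, 32 kg left
truck 7: place 89 kg, 31 kg left
Final trucks: [88] [62,18] [71] [90] [75] [88] [89].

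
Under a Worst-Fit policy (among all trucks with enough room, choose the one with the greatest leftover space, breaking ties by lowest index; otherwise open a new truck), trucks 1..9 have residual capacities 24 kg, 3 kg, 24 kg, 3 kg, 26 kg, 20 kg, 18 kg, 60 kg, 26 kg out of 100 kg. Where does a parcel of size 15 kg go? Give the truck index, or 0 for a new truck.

Trucks with room: truck 1 (24 kg), truck 3 (24 kg), truck 5 (26 kg), truck 6 (20 kg), truck 7 (18 kg), truck 8 (60 kg), truck 9 (26 kg).
Most room is truck 8 with 60 kg free.

8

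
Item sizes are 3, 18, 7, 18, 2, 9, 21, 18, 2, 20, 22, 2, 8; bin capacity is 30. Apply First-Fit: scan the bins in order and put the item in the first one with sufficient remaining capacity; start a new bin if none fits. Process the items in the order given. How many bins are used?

6 bins

3 → bin 1 (remaining 27)
18 → bin 1 (remaining 9)
7 → bin 1 (remaining 2)
18 → bin 2 (remaining 12)
2 → bin 1 (remaining 0)
9 → bin 2 (remaining 3)
21 → bin 3 (remaining 9)
18 → bin 4 (remaining 12)
2 → bin 2 (remaining 1)
20 → bin 5 (remaining 10)
22 → bin 6 (remaining 8)
2 → bin 3 (remaining 7)
8 → bin 4 (remaining 4)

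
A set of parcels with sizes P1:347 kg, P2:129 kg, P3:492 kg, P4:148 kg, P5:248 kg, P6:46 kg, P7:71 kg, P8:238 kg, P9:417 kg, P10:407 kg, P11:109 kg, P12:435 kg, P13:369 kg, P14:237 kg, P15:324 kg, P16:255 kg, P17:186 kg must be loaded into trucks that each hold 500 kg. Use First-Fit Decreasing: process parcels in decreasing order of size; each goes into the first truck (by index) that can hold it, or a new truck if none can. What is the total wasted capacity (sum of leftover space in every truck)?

542

Sorted descending: 492, 435, 417, 407, 369, 347, 324, 255, 248, 238, 237, 186, 148, 129, 109, 71, 46.
492 kg → truck 1 (remaining 8 kg)
435 kg → truck 2 (remaining 65 kg)
417 kg → truck 3 (remaining 83 kg)
407 kg → truck 4 (remaining 93 kg)
369 kg → truck 5 (remaining 131 kg)
347 kg → truck 6 (remaining 153 kg)
324 kg → truck 7 (remaining 176 kg)
255 kg → truck 8 (remaining 245 kg)
248 kg → truck 9 (remaining 252 kg)
238 kg → truck 8 (remaining 7 kg)
237 kg → truck 9 (remaining 15 kg)
186 kg → truck 10 (remaining 314 kg)
148 kg → truck 6 (remaining 5 kg)
129 kg → truck 5 (remaining 2 kg)
109 kg → truck 7 (remaining 67 kg)
71 kg → truck 3 (remaining 12 kg)
46 kg → truck 2 (remaining 19 kg)
10 trucks × 500 kg = 5000 kg; used 4458 kg; unused 542 kg.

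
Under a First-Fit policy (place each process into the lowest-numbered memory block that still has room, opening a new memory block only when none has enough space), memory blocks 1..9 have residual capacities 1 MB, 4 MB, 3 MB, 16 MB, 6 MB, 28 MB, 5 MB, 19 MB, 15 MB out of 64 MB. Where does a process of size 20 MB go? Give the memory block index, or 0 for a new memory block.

Memory blocks with room: memory block 6 (28 MB).
The first with room is memory block 6.

6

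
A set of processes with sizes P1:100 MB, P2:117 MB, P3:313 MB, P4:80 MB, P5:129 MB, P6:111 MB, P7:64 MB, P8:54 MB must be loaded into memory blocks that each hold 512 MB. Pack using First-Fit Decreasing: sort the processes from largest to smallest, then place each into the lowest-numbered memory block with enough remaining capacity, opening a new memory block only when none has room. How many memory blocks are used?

Sorted descending: 313, 129, 117, 111, 100, 80, 64, 54.
313 MB → memory block 1 (remaining 199 MB)
129 MB → memory block 1 (remaining 70 MB)
117 MB → memory block 2 (remaining 395 MB)
111 MB → memory block 2 (remaining 284 MB)
100 MB → memory block 2 (remaining 184 MB)
80 MB → memory block 2 (remaining 104 MB)
64 MB → memory block 1 (remaining 6 MB)
54 MB → memory block 2 (remaining 50 MB)
Final memory blocks: [313,129,64] [117,111,100,80,54].

2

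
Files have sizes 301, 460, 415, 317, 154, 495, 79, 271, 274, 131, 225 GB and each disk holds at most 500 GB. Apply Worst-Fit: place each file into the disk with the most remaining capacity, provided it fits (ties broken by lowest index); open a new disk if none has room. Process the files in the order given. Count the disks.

disk 1: place 301 GB, 199 GB left
disk 2: place 460 GB, 40 GB left
disk 3: place 415 GB, 85 GB left
disk 4: place 317 GB, 183 GB left
disk 1: place 154 GB, 45 GB left
disk 5: place 495 GB, 5 GB left
disk 4: place 79 GB, 104 GB left
disk 6: place 271 GB, 229 GB left
disk 7: place 274 GB, 226 GB left
disk 6: place 131 GB, 98 GB left
disk 7: place 225 GB, 1 GB left
Final disks: [301,154] [460] [415] [317,79] [495] [271,131] [274,225].

7 disks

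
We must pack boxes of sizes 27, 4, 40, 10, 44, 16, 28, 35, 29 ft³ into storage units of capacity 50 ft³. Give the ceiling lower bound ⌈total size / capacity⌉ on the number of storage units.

5

Total size = 27 + 4 + 40 + 10 + 44 + 16 + 28 + 35 + 29 = 233 ft³.
⌈233 / 50⌉ = 5.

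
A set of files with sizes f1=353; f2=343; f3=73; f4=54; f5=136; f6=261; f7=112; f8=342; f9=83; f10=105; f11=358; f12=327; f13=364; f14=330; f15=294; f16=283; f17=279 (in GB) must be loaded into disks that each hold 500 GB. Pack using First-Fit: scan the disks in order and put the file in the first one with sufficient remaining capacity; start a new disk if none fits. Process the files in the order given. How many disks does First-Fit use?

11 disks

Put f1 (353 GB) in disk 1; 147 GB remain.
Put f2 (343 GB) in disk 2; 157 GB remain.
Put f3 (73 GB) in disk 1; 74 GB remain.
Put f4 (54 GB) in disk 1; 20 GB remain.
Put f5 (136 GB) in disk 2; 21 GB remain.
Put f6 (261 GB) in disk 3; 239 GB remain.
Put f7 (112 GB) in disk 3; 127 GB remain.
Put f8 (342 GB) in disk 4; 158 GB remain.
Put f9 (83 GB) in disk 3; 44 GB remain.
Put f10 (105 GB) in disk 4; 53 GB remain.
Put f11 (358 GB) in disk 5; 142 GB remain.
Put f12 (327 GB) in disk 6; 173 GB remain.
Put f13 (364 GB) in disk 7; 136 GB remain.
Put f14 (330 GB) in disk 8; 170 GB remain.
Put f15 (294 GB) in disk 9; 206 GB remain.
Put f16 (283 GB) in disk 10; 217 GB remain.
Put f17 (279 GB) in disk 11; 221 GB remain.
Final disks: [353,73,54] [343,136] [261,112,83] [342,105] [358] [327] [364] [330] [294] [283] [279].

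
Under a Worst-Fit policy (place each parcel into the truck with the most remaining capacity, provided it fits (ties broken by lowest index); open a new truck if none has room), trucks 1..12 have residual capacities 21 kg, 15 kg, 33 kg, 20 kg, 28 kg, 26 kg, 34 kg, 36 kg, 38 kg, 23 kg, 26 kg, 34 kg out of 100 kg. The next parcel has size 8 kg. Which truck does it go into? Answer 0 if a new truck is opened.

Trucks with room: truck 1 (21 kg), truck 2 (15 kg), truck 3 (33 kg), truck 4 (20 kg), truck 5 (28 kg), truck 6 (26 kg), truck 7 (34 kg), truck 8 (36 kg), truck 9 (38 kg), truck 10 (23 kg), truck 11 (26 kg), truck 12 (34 kg).
Most room is truck 9 with 38 kg free.

9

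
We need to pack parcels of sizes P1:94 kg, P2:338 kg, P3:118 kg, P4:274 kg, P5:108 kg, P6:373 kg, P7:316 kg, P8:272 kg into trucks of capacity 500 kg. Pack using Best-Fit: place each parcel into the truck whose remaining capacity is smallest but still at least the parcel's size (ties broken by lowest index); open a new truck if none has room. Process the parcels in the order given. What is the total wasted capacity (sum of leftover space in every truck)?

607

Put P1 (94 kg) in truck 1; 406 kg remain.
Put P2 (338 kg) in truck 1; 68 kg remain.
Put P3 (118 kg) in truck 2; 382 kg remain.
Put P4 (274 kg) in truck 2; 108 kg remain.
Put P5 (108 kg) in truck 2; 0 kg remain.
Put P6 (373 kg) in truck 3; 127 kg remain.
Put P7 (316 kg) in truck 4; 184 kg remain.
Put P8 (272 kg) in truck 5; 228 kg remain.
5 trucks × 500 kg = 2500 kg; used 1893 kg; unused 607 kg.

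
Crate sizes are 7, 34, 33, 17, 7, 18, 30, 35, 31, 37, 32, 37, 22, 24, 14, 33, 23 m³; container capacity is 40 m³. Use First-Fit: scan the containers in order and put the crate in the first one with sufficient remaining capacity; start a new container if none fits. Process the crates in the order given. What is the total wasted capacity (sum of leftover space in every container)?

Put 7 m³ in container 1; 33 m³ remain.
Put 34 m³ in container 2; 6 m³ remain.
Put 33 m³ in container 1; 0 m³ remain.
Put 17 m³ in container 3; 23 m³ remain.
Put 7 m³ in container 3; 16 m³ remain.
Put 18 m³ in container 4; 22 m³ remain.
Put 30 m³ in container 5; 10 m³ remain.
Put 35 m³ in container 6; 5 m³ remain.
Put 31 m³ in container 7; 9 m³ remain.
Put 37 m³ in container 8; 3 m³ remain.
Put 32 m³ in container 9; 8 m³ remain.
Put 37 m³ in container 10; 3 m³ remain.
Put 22 m³ in container 4; 0 m³ remain.
Put 24 m³ in container 11; 16 m³ remain.
Put 14 m³ in container 3; 2 m³ remain.
Put 33 m³ in container 12; 7 m³ remain.
Put 23 m³ in container 13; 17 m³ remain.
13 containers × 40 m³ = 520 m³; used 434 m³; unused 86 m³.

86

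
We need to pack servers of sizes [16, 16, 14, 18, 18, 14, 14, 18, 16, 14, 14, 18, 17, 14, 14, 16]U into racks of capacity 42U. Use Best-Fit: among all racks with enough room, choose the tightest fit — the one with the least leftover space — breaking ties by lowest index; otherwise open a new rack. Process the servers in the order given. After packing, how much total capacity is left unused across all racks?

85

rack 1: place 16U, 26U left
rack 1: place 16U, 10U left
rack 2: place 14U, 28U left
rack 2: place 18U, 10U left
rack 3: place 18U, 24U left
rack 3: place 14U, 10U left
rack 4: place 14U, 28U left
rack 4: place 18U, 10U left
rack 5: place 16U, 26U left
rack 5: place 14U, 12U left
rack 6: place 14U, 28U left
rack 6: place 18U, 10U left
rack 7: place 17U, 25U left
rack 7: place 14U, 11U left
rack 8: place 14U, 28U left
rack 8: place 16U, 12U left
8 racks × 42U = 336U; used 251U; unused 85U.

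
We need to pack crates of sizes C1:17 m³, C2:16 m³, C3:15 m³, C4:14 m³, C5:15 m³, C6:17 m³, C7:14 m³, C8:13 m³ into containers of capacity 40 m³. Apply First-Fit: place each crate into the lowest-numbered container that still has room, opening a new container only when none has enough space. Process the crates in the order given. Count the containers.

container 1: place C1 (17 m³), 23 m³ left
container 1: place C2 (16 m³), 7 m³ left
container 2: place C3 (15 m³), 25 m³ left
container 2: place C4 (14 m³), 11 m³ left
container 3: place C5 (15 m³), 25 m³ left
container 3: place C6 (17 m³), 8 m³ left
container 4: place C7 (14 m³), 26 m³ left
container 4: place C8 (13 m³), 13 m³ left

4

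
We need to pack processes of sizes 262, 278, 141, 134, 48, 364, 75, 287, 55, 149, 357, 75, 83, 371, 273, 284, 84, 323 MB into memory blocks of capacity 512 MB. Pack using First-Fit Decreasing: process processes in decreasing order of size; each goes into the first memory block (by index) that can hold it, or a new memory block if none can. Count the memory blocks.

Sorted descending: 371, 364, 357, 323, 287, 284, 278, 273, 262, 149, 141, 134, 84, 83, 75, 75, 55, 48.
memory block 1: place 371 MB, 141 MB left
memory block 2: place 364 MB, 148 MB left
memory block 3: place 357 MB, 155 MB left
memory block 4: place 323 MB, 189 MB left
memory block 5: place 287 MB, 225 MB left
memory block 6: place 284 MB, 228 MB left
memory block 7: place 278 MB, 234 MB left
memory block 8: place 273 MB, 239 MB left
memory block 9: place 262 MB, 250 MB left
memory block 3: place 149 MB, 6 MB left
memory block 1: place 141 MB, 0 MB left
memory block 2: place 134 MB, 14 MB left
memory block 4: place 84 MB, 105 MB left
memory block 4: place 83 MB, 22 MB left
memory block 5: place 75 MB, 150 MB left
memory block 5: place 75 MB, 75 MB left
memory block 5: place 55 MB, 20 MB left
memory block 6: place 48 MB, 180 MB left
Final memory blocks: [371,141] [364,134] [357,149] [323,84,83] [287,75,75,55] [284,48] [278] [273] [262].

9 memory blocks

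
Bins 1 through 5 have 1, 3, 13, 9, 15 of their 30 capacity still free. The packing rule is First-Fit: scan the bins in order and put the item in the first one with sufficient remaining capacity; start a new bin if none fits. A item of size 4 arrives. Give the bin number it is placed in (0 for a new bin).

Bins with room: bin 3 (13), bin 4 (9), bin 5 (15).
The first with room is bin 3.

3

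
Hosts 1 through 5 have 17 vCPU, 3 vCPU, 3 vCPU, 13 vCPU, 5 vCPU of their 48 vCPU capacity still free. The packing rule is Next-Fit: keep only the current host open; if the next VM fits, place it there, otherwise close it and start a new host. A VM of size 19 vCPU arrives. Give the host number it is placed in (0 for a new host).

0

Next-Fit only looks at host 5, which has 5 vCPU free.
19 vCPU does not fit, so a new host is opened.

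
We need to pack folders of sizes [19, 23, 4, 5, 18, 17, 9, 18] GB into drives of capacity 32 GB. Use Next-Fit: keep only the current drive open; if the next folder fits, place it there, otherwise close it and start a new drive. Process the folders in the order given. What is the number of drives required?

5 drives

Put 19 GB in drive 1; 13 GB remain.
Put 23 GB in drive 2; 9 GB remain.
Put 4 GB in drive 2; 5 GB remain.
Put 5 GB in drive 2; 0 GB remain.
Put 18 GB in drive 3; 14 GB remain.
Put 17 GB in drive 4; 15 GB remain.
Put 9 GB in drive 4; 6 GB remain.
Put 18 GB in drive 5; 14 GB remain.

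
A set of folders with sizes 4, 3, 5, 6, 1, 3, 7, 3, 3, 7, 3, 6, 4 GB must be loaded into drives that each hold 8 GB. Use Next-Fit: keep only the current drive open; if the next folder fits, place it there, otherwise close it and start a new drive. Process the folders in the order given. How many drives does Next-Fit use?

10

drive 1: place 4 GB, 4 GB left
drive 1: place 3 GB, 1 GB left
drive 2: place 5 GB, 3 GB left
drive 3: place 6 GB, 2 GB left
drive 3: place 1 GB, 1 GB left
drive 4: place 3 GB, 5 GB left
drive 5: place 7 GB, 1 GB left
drive 6: place 3 GB, 5 GB left
drive 6: place 3 GB, 2 GB left
drive 7: place 7 GB, 1 GB left
drive 8: place 3 GB, 5 GB left
drive 9: place 6 GB, 2 GB left
drive 10: place 4 GB, 4 GB left
Final drives: [4,3] [5] [6,1] [3] [7] [3,3] [7] [3] [6] [4].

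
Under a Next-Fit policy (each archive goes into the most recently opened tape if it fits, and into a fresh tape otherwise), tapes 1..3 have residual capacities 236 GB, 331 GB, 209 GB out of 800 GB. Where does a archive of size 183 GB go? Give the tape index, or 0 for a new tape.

Next-Fit only looks at tape 3, which has 209 GB free.
183 GB fits there.

3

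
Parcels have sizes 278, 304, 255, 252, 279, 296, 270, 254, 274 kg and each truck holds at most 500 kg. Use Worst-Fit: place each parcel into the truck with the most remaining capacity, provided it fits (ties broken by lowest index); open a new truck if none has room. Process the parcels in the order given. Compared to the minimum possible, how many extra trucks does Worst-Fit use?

0

Worst-Fit: [278] [304] [255] [252] [279] [296] [270] [254] [274] → 9 trucks.
9 parcels exceed 250 kg (half the capacity), and no two of those can share a truck, so at least 9 trucks are needed.
So 9 is already optimal.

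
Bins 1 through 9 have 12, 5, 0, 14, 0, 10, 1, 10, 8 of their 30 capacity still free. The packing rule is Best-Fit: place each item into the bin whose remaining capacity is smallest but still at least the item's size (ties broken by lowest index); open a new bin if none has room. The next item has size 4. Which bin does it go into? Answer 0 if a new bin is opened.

Bins with room: bin 1 (12), bin 2 (5), bin 4 (14), bin 6 (10), bin 8 (10), bin 9 (8).
Tightest fit is bin 2 with 5 free.

2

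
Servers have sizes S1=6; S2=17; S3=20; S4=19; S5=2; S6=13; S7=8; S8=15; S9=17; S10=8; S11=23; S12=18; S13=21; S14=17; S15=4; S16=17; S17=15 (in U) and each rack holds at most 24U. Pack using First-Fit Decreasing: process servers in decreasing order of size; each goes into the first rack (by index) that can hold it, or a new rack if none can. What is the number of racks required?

12 racks

Sorted descending: 23, 21, 20, 19, 18, 17, 17, 17, 17, 15, 15, 13, 8, 8, 6, 4, 2.
23U → rack 1 (remaining 1U)
21U → rack 2 (remaining 3U)
20U → rack 3 (remaining 4U)
19U → rack 4 (remaining 5U)
18U → rack 5 (remaining 6U)
17U → rack 6 (remaining 7U)
17U → rack 7 (remaining 7U)
17U → rack 8 (remaining 7U)
17U → rack 9 (remaining 7U)
15U → rack 10 (remaining 9U)
15U → rack 11 (remaining 9U)
13U → rack 12 (remaining 11U)
8U → rack 10 (remaining 1U)
8U → rack 11 (remaining 1U)
6U → rack 5 (remaining 0U)
4U → rack 3 (remaining 0U)
2U → rack 2 (remaining 1U)
Final racks: [23] [21,2] [20,4] [19] [18,6] [17] [17] [17] [17] [15,8] [15,8] [13].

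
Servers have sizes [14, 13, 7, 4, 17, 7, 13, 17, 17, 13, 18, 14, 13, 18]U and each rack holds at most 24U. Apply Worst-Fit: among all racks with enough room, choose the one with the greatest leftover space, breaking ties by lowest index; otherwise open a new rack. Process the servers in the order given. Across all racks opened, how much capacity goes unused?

79

14U → rack 1 (remaining 10U)
13U → rack 2 (remaining 11U)
7U → rack 2 (remaining 4U)
4U → rack 1 (remaining 6U)
17U → rack 3 (remaining 7U)
7U → rack 3 (remaining 0U)
13U → rack 4 (remaining 11U)
17U → rack 5 (remaining 7U)
17U → rack 6 (remaining 7U)
13U → rack 7 (remaining 11U)
18U → rack 8 (remaining 6U)
14U → rack 9 (remaining 10U)
13U → rack 10 (remaining 11U)
18U → rack 11 (remaining 6U)
11 racks × 24U = 264U; used 185U; unused 79U.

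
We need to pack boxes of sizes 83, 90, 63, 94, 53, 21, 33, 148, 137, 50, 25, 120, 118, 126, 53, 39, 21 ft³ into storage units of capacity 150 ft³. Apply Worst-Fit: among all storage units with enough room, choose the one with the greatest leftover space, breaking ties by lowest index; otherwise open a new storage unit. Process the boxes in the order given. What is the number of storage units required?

83 ft³ → storage unit 1 (remaining 67 ft³)
90 ft³ → storage unit 2 (remaining 60 ft³)
63 ft³ → storage unit 1 (remaining 4 ft³)
94 ft³ → storage unit 3 (remaining 56 ft³)
53 ft³ → storage unit 2 (remaining 7 ft³)
21 ft³ → storage unit 3 (remaining 35 ft³)
33 ft³ → storage unit 3 (remaining 2 ft³)
148 ft³ → storage unit 4 (remaining 2 ft³)
137 ft³ → storage unit 5 (remaining 13 ft³)
50 ft³ → storage unit 6 (remaining 100 ft³)
25 ft³ → storage unit 6 (remaining 75 ft³)
120 ft³ → storage unit 7 (remaining 30 ft³)
118 ft³ → storage unit 8 (remaining 32 ft³)
126 ft³ → storage unit 9 (remaining 24 ft³)
53 ft³ → storage unit 6 (remaining 22 ft³)
39 ft³ → storage unit 10 (remaining 111 ft³)
21 ft³ → storage unit 10 (remaining 90 ft³)

10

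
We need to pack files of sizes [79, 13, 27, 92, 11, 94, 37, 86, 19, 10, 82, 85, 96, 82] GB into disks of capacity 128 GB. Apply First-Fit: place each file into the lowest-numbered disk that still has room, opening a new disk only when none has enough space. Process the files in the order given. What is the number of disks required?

79 GB → disk 1 (remaining 49 GB)
13 GB → disk 1 (remaining 36 GB)
27 GB → disk 1 (remaining 9 GB)
92 GB → disk 2 (remaining 36 GB)
11 GB → disk 2 (remaining 25 GB)
94 GB → disk 3 (remaining 34 GB)
37 GB → disk 4 (remaining 91 GB)
86 GB → disk 4 (remaining 5 GB)
19 GB → disk 2 (remaining 6 GB)
10 GB → disk 3 (remaining 24 GB)
82 GB → disk 5 (remaining 46 GB)
85 GB → disk 6 (remaining 43 GB)
96 GB → disk 7 (remaining 32 GB)
82 GB → disk 8 (remaining 46 GB)

8 disks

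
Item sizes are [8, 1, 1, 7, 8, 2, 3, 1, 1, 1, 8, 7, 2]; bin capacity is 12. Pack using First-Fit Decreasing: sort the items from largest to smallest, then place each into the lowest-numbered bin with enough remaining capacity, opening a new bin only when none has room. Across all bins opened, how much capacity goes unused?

Sorted descending: 8, 8, 8, 7, 7, 3, 2, 2, 1, 1, 1, 1, 1.
Put 8 in bin 1; 4 remain.
Put 8 in bin 2; 4 remain.
Put 8 in bin 3; 4 remain.
Put 7 in bin 4; 5 remain.
Put 7 in bin 5; 5 remain.
Put 3 in bin 1; 1 remain.
Put 2 in bin 2; 2 remain.
Put 2 in bin 2; 0 remain.
Put 1 in bin 1; 0 remain.
Put 1 in bin 3; 3 remain.
Put 1 in bin 3; 2 remain.
Put 1 in bin 3; 1 remain.
Put 1 in bin 3; 0 remain.
5 bins × 12 = 60; used 50; unused 10.

10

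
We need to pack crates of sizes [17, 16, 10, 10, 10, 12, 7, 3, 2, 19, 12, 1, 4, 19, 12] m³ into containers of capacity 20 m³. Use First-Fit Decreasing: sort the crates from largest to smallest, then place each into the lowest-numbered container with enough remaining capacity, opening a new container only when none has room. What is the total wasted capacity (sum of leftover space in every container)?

Sorted descending: 19, 19, 17, 16, 12, 12, 12, 10, 10, 10, 7, 4, 3, 2, 1.
19 m³ → container 1 (remaining 1 m³)
19 m³ → container 2 (remaining 1 m³)
17 m³ → container 3 (remaining 3 m³)
16 m³ → container 4 (remaining 4 m³)
12 m³ → container 5 (remaining 8 m³)
12 m³ → container 6 (remaining 8 m³)
12 m³ → container 7 (remaining 8 m³)
10 m³ → container 8 (remaining 10 m³)
10 m³ → container 8 (remaining 0 m³)
10 m³ → container 9 (remaining 10 m³)
7 m³ → container 5 (remaining 1 m³)
4 m³ → container 4 (remaining 0 m³)
3 m³ → container 3 (remaining 0 m³)
2 m³ → container 6 (remaining 6 m³)
1 m³ → container 1 (remaining 0 m³)
9 containers × 20 m³ = 180 m³; used 154 m³; unused 26 m³.

26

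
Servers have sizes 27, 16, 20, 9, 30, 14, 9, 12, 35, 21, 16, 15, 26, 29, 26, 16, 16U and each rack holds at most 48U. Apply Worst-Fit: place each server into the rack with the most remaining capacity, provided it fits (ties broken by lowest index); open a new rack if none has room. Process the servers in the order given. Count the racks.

8 racks

27U → rack 1 (remaining 21U)
16U → rack 1 (remaining 5U)
20U → rack 2 (remaining 28U)
9U → rack 2 (remaining 19U)
30U → rack 3 (remaining 18U)
14U → rack 2 (remaining 5U)
9U → rack 3 (remaining 9U)
12U → rack 4 (remaining 36U)
35U → rack 4 (remaining 1U)
21U → rack 5 (remaining 27U)
16U → rack 5 (remaining 11U)
15U → rack 6 (remaining 33U)
26U → rack 6 (remaining 7U)
29U → rack 7 (remaining 19U)
26U → rack 8 (remaining 22U)
16U → rack 8 (remaining 6U)
16U → rack 7 (remaining 3U)
Final racks: [27,16] [20,9,14] [30,9] [12,35] [21,16] [15,26] [29,16] [26,16].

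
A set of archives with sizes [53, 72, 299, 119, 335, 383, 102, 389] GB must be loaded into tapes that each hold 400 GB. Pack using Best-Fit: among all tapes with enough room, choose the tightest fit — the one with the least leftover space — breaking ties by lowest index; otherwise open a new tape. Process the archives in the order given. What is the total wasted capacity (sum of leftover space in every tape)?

248

Put 53 GB in tape 1; 347 GB remain.
Put 72 GB in tape 1; 275 GB remain.
Put 299 GB in tape 2; 101 GB remain.
Put 119 GB in tape 1; 156 GB remain.
Put 335 GB in tape 3; 65 GB remain.
Put 383 GB in tape 4; 17 GB remain.
Put 102 GB in tape 1; 54 GB remain.
Put 389 GB in tape 5; 11 GB remain.
5 tapes × 400 GB = 2000 GB; used 1752 GB; unused 248 GB.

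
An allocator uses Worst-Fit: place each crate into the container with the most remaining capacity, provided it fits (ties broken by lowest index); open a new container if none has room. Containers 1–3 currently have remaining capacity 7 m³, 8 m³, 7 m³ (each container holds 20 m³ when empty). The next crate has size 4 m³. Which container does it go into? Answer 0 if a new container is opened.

Containers with room: container 1 (7 m³), container 2 (8 m³), container 3 (7 m³).
Most room is container 2 with 8 m³ free.

2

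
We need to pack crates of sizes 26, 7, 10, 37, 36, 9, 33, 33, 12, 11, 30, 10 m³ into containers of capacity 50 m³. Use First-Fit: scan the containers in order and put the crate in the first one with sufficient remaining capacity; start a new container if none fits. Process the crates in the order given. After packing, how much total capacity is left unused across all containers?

Put 26 m³ in container 1; 24 m³ remain.
Put 7 m³ in container 1; 17 m³ remain.
Put 10 m³ in container 1; 7 m³ remain.
Put 37 m³ in container 2; 13 m³ remain.
Put 36 m³ in container 3; 14 m³ remain.
Put 9 m³ in container 2; 4 m³ remain.
Put 33 m³ in container 4; 17 m³ remain.
Put 33 m³ in container 5; 17 m³ remain.
Put 12 m³ in container 3; 2 m³ remain.
Put 11 m³ in container 4; 6 m³ remain.
Put 30 m³ in container 6; 20 m³ remain.
Put 10 m³ in container 5; 7 m³ remain.
6 containers × 50 m³ = 300 m³; used 254 m³; unused 46 m³.

46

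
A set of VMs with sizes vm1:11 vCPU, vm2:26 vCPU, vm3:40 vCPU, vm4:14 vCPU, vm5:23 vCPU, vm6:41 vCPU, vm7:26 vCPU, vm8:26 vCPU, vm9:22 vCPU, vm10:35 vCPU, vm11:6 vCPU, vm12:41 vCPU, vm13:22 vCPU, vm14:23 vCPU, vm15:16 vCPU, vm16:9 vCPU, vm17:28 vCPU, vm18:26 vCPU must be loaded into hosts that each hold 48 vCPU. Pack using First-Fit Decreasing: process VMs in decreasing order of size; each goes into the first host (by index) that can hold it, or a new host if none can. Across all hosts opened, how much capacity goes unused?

Sorted descending: 41, 41, 40, 35, 28, 26, 26, 26, 26, 23, 23, 22, 22, 16, 14, 11, 9, 6.
41 vCPU → host 1 (remaining 7 vCPU)
41 vCPU → host 2 (remaining 7 vCPU)
40 vCPU → host 3 (remaining 8 vCPU)
35 vCPU → host 4 (remaining 13 vCPU)
28 vCPU → host 5 (remaining 20 vCPU)
26 vCPU → host 6 (remaining 22 vCPU)
26 vCPU → host 7 (remaining 22 vCPU)
26 vCPU → host 8 (remaining 22 vCPU)
26 vCPU → host 9 (remaining 22 vCPU)
23 vCPU → host 10 (remaining 25 vCPU)
23 vCPU → host 10 (remaining 2 vCPU)
22 vCPU → host 6 (remaining 0 vCPU)
22 vCPU → host 7 (remaining 0 vCPU)
16 vCPU → host 5 (remaining 4 vCPU)
14 vCPU → host 8 (remaining 8 vCPU)
11 vCPU → host 4 (remaining 2 vCPU)
9 vCPU → host 9 (remaining 13 vCPU)
6 vCPU → host 1 (remaining 1 vCPU)
10 hosts × 48 vCPU = 480 vCPU; used 435 vCPU; unused 45 vCPU.

45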